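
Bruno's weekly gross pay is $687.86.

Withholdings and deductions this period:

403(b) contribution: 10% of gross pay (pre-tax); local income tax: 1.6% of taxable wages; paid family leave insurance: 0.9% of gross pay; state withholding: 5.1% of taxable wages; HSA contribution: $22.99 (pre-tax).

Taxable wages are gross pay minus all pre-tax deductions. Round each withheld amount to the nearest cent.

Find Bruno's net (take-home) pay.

$549.95

403(b) contribution: $687.86 × 0.1 = $68.79
HSA contribution: $22.99
Pre-tax total = $68.79 + $22.99 = $91.78
Taxable wages = $687.86 − $91.78 = $596.08
Local income tax: $596.08 × 0.016 = $9.54
State withholding: $596.08 × 0.051 = $30.40
Paid family leave insurance: $687.86 × 0.009 = $6.19
Total deductions = $68.79 + $22.99 + $9.54 + $30.40 + $6.19 = $137.91
Net pay = $687.86 − $137.91 = $549.95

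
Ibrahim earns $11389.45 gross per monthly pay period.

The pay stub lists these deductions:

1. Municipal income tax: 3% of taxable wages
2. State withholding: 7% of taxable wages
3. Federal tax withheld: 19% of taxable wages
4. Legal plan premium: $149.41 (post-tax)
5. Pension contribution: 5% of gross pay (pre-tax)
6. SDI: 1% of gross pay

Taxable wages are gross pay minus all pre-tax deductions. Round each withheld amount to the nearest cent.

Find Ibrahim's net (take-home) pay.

Pension contribution: $11389.45 × 0.05 = $569.47
Taxable wages = $11389.45 − $569.47 = $10819.98
State withholding: $10819.98 × 0.07 = $757.40
Federal tax withheld: $10819.98 × 0.19 = $2055.80
Municipal income tax: $10819.98 × 0.03 = $324.60
SDI: $11389.45 × 0.01 = $113.89
Legal plan premium: $149.41
Total deductions = $569.47 + $757.40 + $2055.80 + $324.60 + $113.89 + $149.41 = $3970.57
Net pay = $11389.45 − $3970.57 = $7418.88

$7418.88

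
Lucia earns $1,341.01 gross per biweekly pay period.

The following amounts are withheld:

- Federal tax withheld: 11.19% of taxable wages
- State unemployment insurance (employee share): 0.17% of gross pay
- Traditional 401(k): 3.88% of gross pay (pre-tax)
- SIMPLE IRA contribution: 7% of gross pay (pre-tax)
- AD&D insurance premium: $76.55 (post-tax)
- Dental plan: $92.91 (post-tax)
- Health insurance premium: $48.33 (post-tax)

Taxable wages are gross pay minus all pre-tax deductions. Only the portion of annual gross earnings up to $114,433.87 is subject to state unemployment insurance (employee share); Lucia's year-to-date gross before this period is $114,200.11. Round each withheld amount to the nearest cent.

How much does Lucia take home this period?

Traditional 401(k): $1,341.01 × 0.0388 = $52.03
SIMPLE IRA contribution: $1,341.01 × 0.07 = $93.87
Pre-tax total = $52.03 + $93.87 = $145.90
Taxable wages = $1,341.01 − $145.90 = $1,195.11
Federal tax withheld: $1,195.11 × 0.1119 = $133.73
State unemployment insurance (employee share): only $114,433.87 − $114,200.11 = $233.76 of this check is subject → $233.76 × 0.0017 = $0.40
AD&D insurance premium: $76.55
Dental plan: $92.91
Health insurance premium: $48.33
Total deductions = $52.03 + $93.87 + $133.73 + $0.40 + $76.55 + $92.91 + $48.33 = $497.82
Net pay = $1,341.01 − $497.82 = $843.19

$843.19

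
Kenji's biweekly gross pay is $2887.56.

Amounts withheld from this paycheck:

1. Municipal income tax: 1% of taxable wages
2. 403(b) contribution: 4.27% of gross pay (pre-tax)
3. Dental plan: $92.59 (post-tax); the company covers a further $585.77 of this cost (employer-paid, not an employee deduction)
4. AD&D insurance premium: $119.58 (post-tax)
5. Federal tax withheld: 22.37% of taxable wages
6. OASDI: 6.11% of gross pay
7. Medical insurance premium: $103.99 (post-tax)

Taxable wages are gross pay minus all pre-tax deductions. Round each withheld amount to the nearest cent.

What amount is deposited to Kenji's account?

$1625.67

403(b) contribution: $2887.56 × 0.0427 = $123.30
Taxable wages = $2887.56 − $123.30 = $2764.26
Municipal income tax: $2764.26 × 0.01 = $27.64
Federal tax withheld: $2764.26 × 0.2237 = $618.36
OASDI: $2887.56 × 0.0611 = $176.43
Dental plan: $92.59
Medical insurance premium: $103.99
AD&D insurance premium: $119.58
(Employer's $585.77 toward dental plan is not withheld from the employee.)
Total deductions = $123.30 + $27.64 + $618.36 + $176.43 + $92.59 + $103.99 + $119.58 = $1261.89
Net pay = $2887.56 − $1261.89 = $1625.67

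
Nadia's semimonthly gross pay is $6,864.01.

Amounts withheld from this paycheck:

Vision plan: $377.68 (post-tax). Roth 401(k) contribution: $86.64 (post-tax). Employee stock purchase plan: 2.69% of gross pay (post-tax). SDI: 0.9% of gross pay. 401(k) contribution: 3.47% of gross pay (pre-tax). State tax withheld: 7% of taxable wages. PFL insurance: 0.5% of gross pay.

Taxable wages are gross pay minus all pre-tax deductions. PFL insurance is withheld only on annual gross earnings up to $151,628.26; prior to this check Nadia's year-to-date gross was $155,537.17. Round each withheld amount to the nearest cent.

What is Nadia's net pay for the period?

$5,451.28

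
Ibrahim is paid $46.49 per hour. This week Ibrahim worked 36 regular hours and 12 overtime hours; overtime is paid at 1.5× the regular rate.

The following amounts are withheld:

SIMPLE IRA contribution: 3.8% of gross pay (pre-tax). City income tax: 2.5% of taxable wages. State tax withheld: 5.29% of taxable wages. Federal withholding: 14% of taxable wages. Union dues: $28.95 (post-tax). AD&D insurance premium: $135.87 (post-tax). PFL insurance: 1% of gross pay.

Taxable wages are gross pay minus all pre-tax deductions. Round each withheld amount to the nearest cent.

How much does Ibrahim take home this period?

Regular pay: 36 × $46.49 = $1,673.64
Overtime pay: 12 × $46.49 × 1.5 = $836.82
Gross pay = $1,673.64 + $836.82 = $2,510.46
SIMPLE IRA contribution: $2,510.46 × 0.038 = $95.40
Taxable wages = $2,510.46 − $95.40 = $2,415.06
City income tax: $2,415.06 × 0.025 = $60.38
Federal withholding: $2,415.06 × 0.14 = $338.11
State tax withheld: $2,415.06 × 0.0529 = $127.76
PFL insurance: $2,510.46 × 0.01 = $25.10
Union dues: $28.95
AD&D insurance premium: $135.87
Total deductions = $95.40 + $60.38 + $338.11 + $127.76 + $25.10 + $28.95 + $135.87 = $811.57
Net pay = $2,510.46 − $811.57 = $1,698.89

$1,698.89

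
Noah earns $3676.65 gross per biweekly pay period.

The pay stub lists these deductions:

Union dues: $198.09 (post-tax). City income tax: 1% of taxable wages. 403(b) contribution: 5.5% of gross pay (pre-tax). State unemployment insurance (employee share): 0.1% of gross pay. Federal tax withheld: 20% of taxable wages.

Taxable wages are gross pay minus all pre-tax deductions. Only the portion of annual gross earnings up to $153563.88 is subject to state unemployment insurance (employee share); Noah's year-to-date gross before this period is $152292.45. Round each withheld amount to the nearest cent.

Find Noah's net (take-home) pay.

403(b) contribution: $3676.65 × 0.055 = $202.22
Taxable wages = $3676.65 − $202.22 = $3474.43
Federal tax withheld: $3474.43 × 0.2 = $694.89
City income tax: $3474.43 × 0.01 = $34.74
State unemployment insurance (employee share): only $153563.88 − $152292.45 = $1271.43 of this check is subject → $1271.43 × 0.001 = $1.27
Union dues: $198.09
Total deductions = $202.22 + $694.89 + $34.74 + $1.27 + $198.09 = $1131.21
Net pay = $3676.65 − $1131.21 = $2545.44

$2545.44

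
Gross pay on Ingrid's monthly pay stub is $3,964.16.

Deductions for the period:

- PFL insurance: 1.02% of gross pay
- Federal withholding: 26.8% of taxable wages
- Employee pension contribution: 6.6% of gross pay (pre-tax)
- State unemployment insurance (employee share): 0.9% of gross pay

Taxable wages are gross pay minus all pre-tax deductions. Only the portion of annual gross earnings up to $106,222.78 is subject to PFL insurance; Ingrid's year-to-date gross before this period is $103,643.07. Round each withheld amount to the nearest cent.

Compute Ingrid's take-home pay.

Employee pension contribution: $3,964.16 × 0.066 = $261.63
Taxable wages = $3,964.16 − $261.63 = $3,702.53
Federal withholding: $3,702.53 × 0.268 = $992.28
PFL insurance: only $106,222.78 − $103,643.07 = $2,579.71 of this check is subject → $2,579.71 × 0.0102 = $26.31
State unemployment insurance (employee share): $3,964.16 × 0.009 = $35.68
Total deductions = $261.63 + $992.28 + $26.31 + $35.68 = $1,315.90
Net pay = $3,964.16 − $1,315.90 = $2,648.26

$2,648.26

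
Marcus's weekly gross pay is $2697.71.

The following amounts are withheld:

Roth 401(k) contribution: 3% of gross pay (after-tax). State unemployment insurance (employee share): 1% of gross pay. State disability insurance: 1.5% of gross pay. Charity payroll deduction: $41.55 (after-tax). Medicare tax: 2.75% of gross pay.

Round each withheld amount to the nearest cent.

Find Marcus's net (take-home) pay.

$2433.59

Medicare tax: $2697.71 × 0.0275 = $74.19
State unemployment insurance (employee share): $2697.71 × 0.01 = $26.98
State disability insurance: $2697.71 × 0.015 = $40.47
Charity payroll deduction: $41.55
Roth 401(k) contribution: $2697.71 × 0.03 = $80.93
Total deductions = $74.19 + $26.98 + $40.47 + $41.55 + $80.93 = $264.12
Net pay = $2697.71 − $264.12 = $2433.59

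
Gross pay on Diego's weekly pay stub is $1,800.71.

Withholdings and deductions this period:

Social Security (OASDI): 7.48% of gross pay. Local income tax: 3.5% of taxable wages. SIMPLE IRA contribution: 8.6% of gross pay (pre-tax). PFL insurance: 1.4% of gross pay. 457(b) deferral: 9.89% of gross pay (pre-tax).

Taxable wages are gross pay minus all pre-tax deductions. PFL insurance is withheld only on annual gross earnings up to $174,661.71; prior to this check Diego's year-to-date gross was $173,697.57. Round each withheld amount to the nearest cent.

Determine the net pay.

$1,268.20

457(b) deferral: $1,800.71 × 0.0989 = $178.09
SIMPLE IRA contribution: $1,800.71 × 0.086 = $154.86
Pre-tax total = $178.09 + $154.86 = $332.95
Taxable wages = $1,800.71 − $332.95 = $1,467.76
Local income tax: $1,467.76 × 0.035 = $51.37
PFL insurance: only $174,661.71 − $173,697.57 = $964.14 of this check is subject → $964.14 × 0.014 = $13.50
Social Security (OASDI): $1,800.71 × 0.0748 = $134.69
Total deductions = $178.09 + $154.86 + $51.37 + $13.50 + $134.69 = $532.51
Net pay = $1,800.71 − $532.51 = $1,268.20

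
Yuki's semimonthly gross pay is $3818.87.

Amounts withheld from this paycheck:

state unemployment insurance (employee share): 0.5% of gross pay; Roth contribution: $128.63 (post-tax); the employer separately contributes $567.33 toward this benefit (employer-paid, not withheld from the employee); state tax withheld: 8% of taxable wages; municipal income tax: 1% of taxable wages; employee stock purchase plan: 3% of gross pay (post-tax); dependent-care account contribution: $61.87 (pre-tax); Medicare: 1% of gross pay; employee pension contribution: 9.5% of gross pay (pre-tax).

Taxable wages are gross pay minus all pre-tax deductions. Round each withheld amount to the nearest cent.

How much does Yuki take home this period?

Employee pension contribution: $3818.87 × 0.095 = $362.79
Dependent-care account contribution: $61.87
Pre-tax total = $362.79 + $61.87 = $424.66
Taxable wages = $3818.87 − $424.66 = $3394.21
State tax withheld: $3394.21 × 0.08 = $271.54
Municipal income tax: $3394.21 × 0.01 = $33.94
Medicare: $3818.87 × 0.01 = $38.19
State unemployment insurance (employee share): $3818.87 × 0.005 = $19.09
Roth contribution: $128.63
Employee stock purchase plan: $3818.87 × 0.03 = $114.57
(Employer's $567.33 toward Roth contribution is not withheld from the employee.)
Total deductions = $362.79 + $61.87 + $271.54 + $33.94 + $38.19 + $19.09 + $128.63 + $114.57 = $1030.62
Net pay = $3818.87 − $1030.62 = $2788.25

$2788.25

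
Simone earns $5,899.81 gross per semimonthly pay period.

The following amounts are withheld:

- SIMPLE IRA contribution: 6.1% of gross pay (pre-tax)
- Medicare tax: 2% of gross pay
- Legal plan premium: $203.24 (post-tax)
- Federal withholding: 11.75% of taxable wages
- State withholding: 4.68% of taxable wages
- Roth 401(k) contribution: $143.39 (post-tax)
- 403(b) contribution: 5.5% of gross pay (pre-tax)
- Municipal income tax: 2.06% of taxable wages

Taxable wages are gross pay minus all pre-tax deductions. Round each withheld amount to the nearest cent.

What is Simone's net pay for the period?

SIMPLE IRA contribution: $5,899.81 × 0.061 = $359.89
403(b) contribution: $5,899.81 × 0.055 = $324.49
Pre-tax total = $359.89 + $324.49 = $684.38
Taxable wages = $5,899.81 − $684.38 = $5,215.43
State withholding: $5,215.43 × 0.0468 = $244.08
Federal withholding: $5,215.43 × 0.1175 = $612.81
Municipal income tax: $5,215.43 × 0.0206 = $107.44
Medicare tax: $5,899.81 × 0.02 = $118.00
Legal plan premium: $203.24
Roth 401(k) contribution: $143.39
Total deductions = $359.89 + $324.49 + $244.08 + $612.81 + $107.44 + $118.00 + $203.24 + $143.39 = $2,113.34
Net pay = $5,899.81 − $2,113.34 = $3,786.47

$3,786.47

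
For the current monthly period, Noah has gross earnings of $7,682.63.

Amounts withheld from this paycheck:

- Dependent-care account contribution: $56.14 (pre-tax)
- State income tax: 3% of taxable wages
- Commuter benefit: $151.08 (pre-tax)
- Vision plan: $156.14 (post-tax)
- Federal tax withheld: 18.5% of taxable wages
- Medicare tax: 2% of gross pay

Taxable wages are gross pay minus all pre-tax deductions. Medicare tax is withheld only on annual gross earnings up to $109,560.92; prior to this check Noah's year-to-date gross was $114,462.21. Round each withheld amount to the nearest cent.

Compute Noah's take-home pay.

$5,712.06

Dependent-care account contribution: $56.14
Commuter benefit: $151.08
Pre-tax total = $56.14 + $151.08 = $207.22
Taxable wages = $7,682.63 − $207.22 = $7,475.41
State income tax: $7,475.41 × 0.03 = $224.26
Federal tax withheld: $7,475.41 × 0.185 = $1,382.95
Medicare tax: annual cap $109,560.92 already reached (YTD $114,462.21), so $0.00
Vision plan: $156.14
Total deductions = $56.14 + $151.08 + $224.26 + $1,382.95 + $0.00 + $156.14 = $1,970.57
Net pay = $7,682.63 − $1,970.57 = $5,712.06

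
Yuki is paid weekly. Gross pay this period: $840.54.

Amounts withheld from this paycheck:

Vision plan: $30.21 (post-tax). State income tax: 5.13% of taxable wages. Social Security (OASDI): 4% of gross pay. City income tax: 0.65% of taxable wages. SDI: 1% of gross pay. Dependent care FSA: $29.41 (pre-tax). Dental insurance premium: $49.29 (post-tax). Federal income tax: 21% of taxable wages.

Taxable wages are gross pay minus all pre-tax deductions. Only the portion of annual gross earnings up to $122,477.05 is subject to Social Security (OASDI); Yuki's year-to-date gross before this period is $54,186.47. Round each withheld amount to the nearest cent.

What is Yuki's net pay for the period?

$472.38

Dependent care FSA: $29.41
Taxable wages = $840.54 − $29.41 = $811.13
Federal income tax: $811.13 × 0.21 = $170.34
City income tax: $811.13 × 0.0065 = $5.27
State income tax: $811.13 × 0.0513 = $41.61
Social Security (OASDI): cap not yet reached, full $840.54 is subject → $840.54 × 0.04 = $33.62
SDI: $840.54 × 0.01 = $8.41
Dental insurance premium: $49.29
Vision plan: $30.21
Total deductions = $29.41 + $170.34 + $5.27 + $41.61 + $33.62 + $8.41 + $49.29 + $30.21 = $368.16
Net pay = $840.54 − $368.16 = $472.38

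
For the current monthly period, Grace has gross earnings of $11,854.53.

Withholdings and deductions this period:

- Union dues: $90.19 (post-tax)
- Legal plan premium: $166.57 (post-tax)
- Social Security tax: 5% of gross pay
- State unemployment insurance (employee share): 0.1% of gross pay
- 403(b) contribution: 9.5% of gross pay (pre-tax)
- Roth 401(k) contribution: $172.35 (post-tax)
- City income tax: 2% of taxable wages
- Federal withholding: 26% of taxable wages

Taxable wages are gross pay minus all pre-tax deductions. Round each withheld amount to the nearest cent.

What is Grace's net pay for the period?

403(b) contribution: $11,854.53 × 0.095 = $1,126.18
Taxable wages = $11,854.53 − $1,126.18 = $10,728.35
City income tax: $10,728.35 × 0.02 = $214.57
Federal withholding: $10,728.35 × 0.26 = $2,789.37
State unemployment insurance (employee share): $11,854.53 × 0.001 = $11.85
Social Security tax: $11,854.53 × 0.05 = $592.73
Legal plan premium: $166.57
Union dues: $90.19
Roth 401(k) contribution: $172.35
Total deductions = $1,126.18 + $214.57 + $2,789.37 + $11.85 + $592.73 + $166.57 + $90.19 + $172.35 = $5,163.81
Net pay = $11,854.53 − $5,163.81 = $6,690.72

$6,690.72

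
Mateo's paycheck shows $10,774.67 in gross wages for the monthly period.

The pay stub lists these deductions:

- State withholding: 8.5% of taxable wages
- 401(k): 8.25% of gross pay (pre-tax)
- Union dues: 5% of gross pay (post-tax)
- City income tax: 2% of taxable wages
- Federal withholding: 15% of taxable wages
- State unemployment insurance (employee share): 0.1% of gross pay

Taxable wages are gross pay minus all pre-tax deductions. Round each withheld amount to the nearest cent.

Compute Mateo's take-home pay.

$6,815.39

401(k): $10,774.67 × 0.0825 = $888.91
Taxable wages = $10,774.67 − $888.91 = $9,885.76
Federal withholding: $9,885.76 × 0.15 = $1,482.86
State withholding: $9,885.76 × 0.085 = $840.29
City income tax: $9,885.76 × 0.02 = $197.72
State unemployment insurance (employee share): $10,774.67 × 0.001 = $10.77
Union dues: $10,774.67 × 0.05 = $538.73
Total deductions = $888.91 + $1,482.86 + $840.29 + $197.72 + $10.77 + $538.73 = $3,959.28
Net pay = $10,774.67 − $3,959.28 = $6,815.39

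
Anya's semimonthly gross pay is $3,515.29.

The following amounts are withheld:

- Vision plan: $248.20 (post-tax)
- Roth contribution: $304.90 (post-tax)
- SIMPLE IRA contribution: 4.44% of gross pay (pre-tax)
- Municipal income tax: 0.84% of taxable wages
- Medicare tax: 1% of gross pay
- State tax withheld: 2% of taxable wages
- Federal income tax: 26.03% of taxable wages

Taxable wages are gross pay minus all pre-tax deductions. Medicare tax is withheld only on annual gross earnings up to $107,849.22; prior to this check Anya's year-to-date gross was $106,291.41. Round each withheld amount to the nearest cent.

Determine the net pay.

$1,820.73

SIMPLE IRA contribution: $3,515.29 × 0.0444 = $156.08
Taxable wages = $3,515.29 − $156.08 = $3,359.21
State tax withheld: $3,359.21 × 0.02 = $67.18
Municipal income tax: $3,359.21 × 0.0084 = $28.22
Federal income tax: $3,359.21 × 0.2603 = $874.40
Medicare tax: only $107,849.22 − $106,291.41 = $1,557.81 of this check is subject → $1,557.81 × 0.01 = $15.58
Vision plan: $248.20
Roth contribution: $304.90
Total deductions = $156.08 + $67.18 + $28.22 + $874.40 + $15.58 + $248.20 + $304.90 = $1,694.56
Net pay = $3,515.29 − $1,694.56 = $1,820.73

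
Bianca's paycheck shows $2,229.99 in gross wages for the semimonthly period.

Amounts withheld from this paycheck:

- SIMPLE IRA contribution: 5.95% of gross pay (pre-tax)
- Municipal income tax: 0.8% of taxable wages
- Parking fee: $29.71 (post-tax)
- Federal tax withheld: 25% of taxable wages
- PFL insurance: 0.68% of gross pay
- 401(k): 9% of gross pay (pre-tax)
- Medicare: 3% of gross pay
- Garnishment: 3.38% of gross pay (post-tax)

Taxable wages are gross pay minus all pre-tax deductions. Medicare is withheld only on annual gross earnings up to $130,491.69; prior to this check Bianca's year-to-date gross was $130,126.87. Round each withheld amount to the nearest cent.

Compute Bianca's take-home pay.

SIMPLE IRA contribution: $2,229.99 × 0.0595 = $132.68
401(k): $2,229.99 × 0.09 = $200.70
Pre-tax total = $132.68 + $200.70 = $333.38
Taxable wages = $2,229.99 − $333.38 = $1,896.61
Federal tax withheld: $1,896.61 × 0.25 = $474.15
Municipal income tax: $1,896.61 × 0.008 = $15.17
Medicare: only $130,491.69 − $130,126.87 = $364.82 of this check is subject → $364.82 × 0.03 = $10.94
PFL insurance: $2,229.99 × 0.0068 = $15.16
Garnishment: $2,229.99 × 0.0338 = $75.37
Parking fee: $29.71
Total deductions = $132.68 + $200.70 + $474.15 + $15.17 + $10.94 + $15.16 + $75.37 + $29.71 = $953.88
Net pay = $2,229.99 − $953.88 = $1,276.11

$1,276.11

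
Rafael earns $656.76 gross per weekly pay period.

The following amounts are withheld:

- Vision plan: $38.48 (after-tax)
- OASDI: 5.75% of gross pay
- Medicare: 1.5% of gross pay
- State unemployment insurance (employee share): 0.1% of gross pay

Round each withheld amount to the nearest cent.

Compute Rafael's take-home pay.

State unemployment insurance (employee share): $656.76 × 0.001 = $0.66
OASDI: $656.76 × 0.0575 = $37.76
Medicare: $656.76 × 0.015 = $9.85
Vision plan: $38.48
Total deductions = $0.66 + $37.76 + $9.85 + $38.48 = $86.75
Net pay = $656.76 − $86.75 = $570.01

$570.01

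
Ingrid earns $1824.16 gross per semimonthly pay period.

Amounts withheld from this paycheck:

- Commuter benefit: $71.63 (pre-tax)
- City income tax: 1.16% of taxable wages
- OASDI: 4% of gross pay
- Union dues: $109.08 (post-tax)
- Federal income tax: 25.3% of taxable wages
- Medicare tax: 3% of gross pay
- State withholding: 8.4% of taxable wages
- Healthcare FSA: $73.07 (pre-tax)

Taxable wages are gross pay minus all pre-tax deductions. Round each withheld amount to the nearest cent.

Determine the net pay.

$857.24

Healthcare FSA: $73.07
Commuter benefit: $71.63
Pre-tax total = $73.07 + $71.63 = $144.70
Taxable wages = $1824.16 − $144.70 = $1679.46
Federal income tax: $1679.46 × 0.253 = $424.90
City income tax: $1679.46 × 0.0116 = $19.48
State withholding: $1679.46 × 0.084 = $141.07
Medicare tax: $1824.16 × 0.03 = $54.72
OASDI: $1824.16 × 0.04 = $72.97
Union dues: $109.08
Total deductions = $73.07 + $71.63 + $424.90 + $19.48 + $141.07 + $54.72 + $72.97 + $109.08 = $966.92
Net pay = $1824.16 − $966.92 = $857.24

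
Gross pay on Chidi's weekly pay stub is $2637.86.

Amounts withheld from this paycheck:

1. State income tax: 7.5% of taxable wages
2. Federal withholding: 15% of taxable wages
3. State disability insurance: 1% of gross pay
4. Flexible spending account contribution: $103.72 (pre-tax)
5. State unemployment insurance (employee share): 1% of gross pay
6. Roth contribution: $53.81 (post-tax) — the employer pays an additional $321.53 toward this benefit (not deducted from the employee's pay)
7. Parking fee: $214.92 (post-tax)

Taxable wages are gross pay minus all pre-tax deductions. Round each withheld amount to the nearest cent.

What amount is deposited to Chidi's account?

Flexible spending account contribution: $103.72
Taxable wages = $2637.86 − $103.72 = $2534.14
Federal withholding: $2534.14 × 0.15 = $380.12
State income tax: $2534.14 × 0.075 = $190.06
State unemployment insurance (employee share): $2637.86 × 0.01 = $26.38
State disability insurance: $2637.86 × 0.01 = $26.38
Roth contribution: $53.81
Parking fee: $214.92
(Employer's $321.53 toward Roth contribution is not withheld from the employee.)
Total deductions = $103.72 + $380.12 + $190.06 + $26.38 + $26.38 + $53.81 + $214.92 = $995.39
Net pay = $2637.86 − $995.39 = $1642.47

$1642.47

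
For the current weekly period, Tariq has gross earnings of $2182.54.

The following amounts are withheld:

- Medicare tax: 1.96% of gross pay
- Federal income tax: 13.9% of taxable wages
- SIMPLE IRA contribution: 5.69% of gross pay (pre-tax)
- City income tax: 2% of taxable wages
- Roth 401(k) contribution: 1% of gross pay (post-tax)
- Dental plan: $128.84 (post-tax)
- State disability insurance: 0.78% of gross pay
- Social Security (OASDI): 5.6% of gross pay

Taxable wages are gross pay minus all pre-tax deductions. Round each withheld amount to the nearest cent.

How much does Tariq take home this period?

SIMPLE IRA contribution: $2182.54 × 0.0569 = $124.19
Taxable wages = $2182.54 − $124.19 = $2058.35
Federal income tax: $2058.35 × 0.139 = $286.11
City income tax: $2058.35 × 0.02 = $41.17
State disability insurance: $2182.54 × 0.0078 = $17.02
Social Security (OASDI): $2182.54 × 0.056 = $122.22
Medicare tax: $2182.54 × 0.0196 = $42.78
Roth 401(k) contribution: $2182.54 × 0.01 = $21.83
Dental plan: $128.84
Total deductions = $124.19 + $286.11 + $41.17 + $17.02 + $122.22 + $42.78 + $21.83 + $128.84 = $784.16
Net pay = $2182.54 − $784.16 = $1398.38

$1398.38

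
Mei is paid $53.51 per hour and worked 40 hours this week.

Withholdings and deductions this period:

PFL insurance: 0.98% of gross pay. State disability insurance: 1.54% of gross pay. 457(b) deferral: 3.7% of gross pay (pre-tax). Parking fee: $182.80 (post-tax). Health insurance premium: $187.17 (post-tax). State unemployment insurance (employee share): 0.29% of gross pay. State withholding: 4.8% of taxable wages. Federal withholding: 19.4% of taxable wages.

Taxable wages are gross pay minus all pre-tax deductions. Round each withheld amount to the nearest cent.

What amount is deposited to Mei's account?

$1,132.28

Gross pay: 40 × $53.51 = $2,140.40
457(b) deferral: $2,140.40 × 0.037 = $79.19
Taxable wages = $2,140.40 − $79.19 = $2,061.21
Federal withholding: $2,061.21 × 0.194 = $399.87
State withholding: $2,061.21 × 0.048 = $98.94
State disability insurance: $2,140.40 × 0.0154 = $32.96
PFL insurance: $2,140.40 × 0.0098 = $20.98
State unemployment insurance (employee share): $2,140.40 × 0.0029 = $6.21
Health insurance premium: $187.17
Parking fee: $182.80
Total deductions = $79.19 + $399.87 + $98.94 + $32.96 + $20.98 + $6.21 + $187.17 + $182.80 = $1,008.12
Net pay = $2,140.40 − $1,008.12 = $1,132.28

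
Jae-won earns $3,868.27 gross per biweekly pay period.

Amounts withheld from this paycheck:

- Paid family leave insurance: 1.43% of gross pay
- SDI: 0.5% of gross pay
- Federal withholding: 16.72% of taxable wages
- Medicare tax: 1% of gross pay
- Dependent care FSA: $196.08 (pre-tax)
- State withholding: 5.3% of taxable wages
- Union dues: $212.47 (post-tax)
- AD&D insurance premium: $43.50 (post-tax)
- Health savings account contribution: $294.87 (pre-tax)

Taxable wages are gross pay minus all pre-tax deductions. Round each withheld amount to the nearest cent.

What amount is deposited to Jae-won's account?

Health savings account contribution: $294.87
Dependent care FSA: $196.08
Pre-tax total = $294.87 + $196.08 = $490.95
Taxable wages = $3,868.27 − $490.95 = $3,377.32
Federal withholding: $3,377.32 × 0.1672 = $564.69
State withholding: $3,377.32 × 0.053 = $179.00
Medicare tax: $3,868.27 × 0.01 = $38.68
Paid family leave insurance: $3,868.27 × 0.0143 = $55.32
SDI: $3,868.27 × 0.005 = $19.34
AD&D insurance premium: $43.50
Union dues: $212.47
Total deductions = $294.87 + $196.08 + $564.69 + $179.00 + $38.68 + $55.32 + $19.34 + $43.50 + $212.47 = $1,603.95
Net pay = $3,868.27 − $1,603.95 = $2,264.32

$2,264.32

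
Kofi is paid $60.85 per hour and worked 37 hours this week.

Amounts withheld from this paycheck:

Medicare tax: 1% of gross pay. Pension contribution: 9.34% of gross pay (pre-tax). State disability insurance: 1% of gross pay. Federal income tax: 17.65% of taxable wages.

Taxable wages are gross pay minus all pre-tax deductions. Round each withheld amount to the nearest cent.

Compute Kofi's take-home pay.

$1635.88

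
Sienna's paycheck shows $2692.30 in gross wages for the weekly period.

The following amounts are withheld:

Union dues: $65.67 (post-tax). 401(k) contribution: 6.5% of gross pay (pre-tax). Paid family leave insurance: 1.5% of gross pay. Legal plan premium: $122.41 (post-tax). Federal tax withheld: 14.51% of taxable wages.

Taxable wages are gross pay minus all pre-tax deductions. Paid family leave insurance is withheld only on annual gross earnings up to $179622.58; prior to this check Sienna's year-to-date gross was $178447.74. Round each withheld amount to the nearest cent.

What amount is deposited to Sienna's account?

401(k) contribution: $2692.30 × 0.065 = $175.00
Taxable wages = $2692.30 − $175.00 = $2517.30
Federal tax withheld: $2517.30 × 0.1451 = $365.26
Paid family leave insurance: only $179622.58 − $178447.74 = $1174.84 of this check is subject → $1174.84 × 0.015 = $17.62
Legal plan premium: $122.41
Union dues: $65.67
Total deductions = $175.00 + $365.26 + $17.62 + $122.41 + $65.67 = $745.96
Net pay = $2692.30 − $745.96 = $1946.34

$1946.34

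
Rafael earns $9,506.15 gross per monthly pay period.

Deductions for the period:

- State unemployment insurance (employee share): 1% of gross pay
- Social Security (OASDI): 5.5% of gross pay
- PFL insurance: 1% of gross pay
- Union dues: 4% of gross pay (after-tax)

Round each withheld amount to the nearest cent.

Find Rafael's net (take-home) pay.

State unemployment insurance (employee share): $9,506.15 × 0.01 = $95.06
Social Security (OASDI): $9,506.15 × 0.055 = $522.84
PFL insurance: $9,506.15 × 0.01 = $95.06
Union dues: $9,506.15 × 0.04 = $380.25
Total deductions = $95.06 + $522.84 + $95.06 + $380.25 = $1,093.21
Net pay = $9,506.15 − $1,093.21 = $8,412.94

$8,412.94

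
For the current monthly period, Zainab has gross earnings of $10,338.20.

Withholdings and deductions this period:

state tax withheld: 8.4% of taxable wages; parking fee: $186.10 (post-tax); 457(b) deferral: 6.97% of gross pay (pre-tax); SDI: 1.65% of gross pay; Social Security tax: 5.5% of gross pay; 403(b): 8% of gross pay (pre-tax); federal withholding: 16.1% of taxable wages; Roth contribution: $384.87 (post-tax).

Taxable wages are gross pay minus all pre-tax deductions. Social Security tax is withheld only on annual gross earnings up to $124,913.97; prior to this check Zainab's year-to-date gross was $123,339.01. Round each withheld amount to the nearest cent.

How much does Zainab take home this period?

457(b) deferral: $10,338.20 × 0.0697 = $720.57
403(b): $10,338.20 × 0.08 = $827.06
Pre-tax total = $720.57 + $827.06 = $1,547.63
Taxable wages = $10,338.20 − $1,547.63 = $8,790.57
State tax withheld: $8,790.57 × 0.084 = $738.41
Federal withholding: $8,790.57 × 0.161 = $1,415.28
SDI: $10,338.20 × 0.0165 = $170.58
Social Security tax: only $124,913.97 − $123,339.01 = $1,574.96 of this check is subject → $1,574.96 × 0.055 = $86.62
Parking fee: $186.10
Roth contribution: $384.87
Total deductions = $720.57 + $827.06 + $738.41 + $1,415.28 + $170.58 + $86.62 + $186.10 + $384.87 = $4,529.49
Net pay = $10,338.20 − $4,529.49 = $5,808.71

$5,808.71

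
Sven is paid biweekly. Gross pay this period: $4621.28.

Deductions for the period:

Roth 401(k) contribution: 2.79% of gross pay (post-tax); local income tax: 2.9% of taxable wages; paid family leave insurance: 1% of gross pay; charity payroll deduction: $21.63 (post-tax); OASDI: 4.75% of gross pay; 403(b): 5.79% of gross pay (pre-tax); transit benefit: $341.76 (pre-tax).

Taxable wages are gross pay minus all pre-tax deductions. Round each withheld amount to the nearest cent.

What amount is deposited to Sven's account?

403(b): $4621.28 × 0.0579 = $267.57
Transit benefit: $341.76
Pre-tax total = $267.57 + $341.76 = $609.33
Taxable wages = $4621.28 − $609.33 = $4011.95
Local income tax: $4011.95 × 0.029 = $116.35
Paid family leave insurance: $4621.28 × 0.01 = $46.21
OASDI: $4621.28 × 0.0475 = $219.51
Charity payroll deduction: $21.63
Roth 401(k) contribution: $4621.28 × 0.0279 = $128.93
Total deductions = $267.57 + $341.76 + $116.35 + $46.21 + $219.51 + $21.63 + $128.93 = $1141.96
Net pay = $4621.28 − $1141.96 = $3479.32

$3479.32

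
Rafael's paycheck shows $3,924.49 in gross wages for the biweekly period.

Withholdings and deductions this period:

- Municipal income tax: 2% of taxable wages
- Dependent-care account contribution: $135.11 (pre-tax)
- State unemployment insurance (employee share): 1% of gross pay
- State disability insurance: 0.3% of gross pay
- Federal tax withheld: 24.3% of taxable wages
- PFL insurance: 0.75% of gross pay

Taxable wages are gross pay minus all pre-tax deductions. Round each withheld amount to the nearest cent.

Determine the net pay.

$2,712.33

Dependent-care account contribution: $135.11
Taxable wages = $3,924.49 − $135.11 = $3,789.38
Municipal income tax: $3,789.38 × 0.02 = $75.79
Federal tax withheld: $3,789.38 × 0.243 = $920.82
State unemployment insurance (employee share): $3,924.49 × 0.01 = $39.24
PFL insurance: $3,924.49 × 0.0075 = $29.43
State disability insurance: $3,924.49 × 0.003 = $11.77
Total deductions = $135.11 + $75.79 + $920.82 + $39.24 + $29.43 + $11.77 = $1,212.16
Net pay = $3,924.49 − $1,212.16 = $2,712.33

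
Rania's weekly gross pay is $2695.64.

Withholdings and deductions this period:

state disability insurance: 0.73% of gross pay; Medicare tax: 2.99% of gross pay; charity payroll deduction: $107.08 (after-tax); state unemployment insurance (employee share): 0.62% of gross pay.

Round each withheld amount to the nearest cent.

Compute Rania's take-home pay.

$2471.57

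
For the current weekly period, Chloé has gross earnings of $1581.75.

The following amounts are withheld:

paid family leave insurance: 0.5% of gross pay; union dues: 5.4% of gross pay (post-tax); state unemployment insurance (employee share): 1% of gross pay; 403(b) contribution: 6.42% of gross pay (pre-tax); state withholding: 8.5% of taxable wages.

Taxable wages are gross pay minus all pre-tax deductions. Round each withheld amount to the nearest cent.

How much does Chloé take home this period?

$1245.24

403(b) contribution: $1581.75 × 0.0642 = $101.55
Taxable wages = $1581.75 − $101.55 = $1480.20
State withholding: $1480.20 × 0.085 = $125.82
Paid family leave insurance: $1581.75 × 0.005 = $7.91
State unemployment insurance (employee share): $1581.75 × 0.01 = $15.82
Union dues: $1581.75 × 0.054 = $85.41
Total deductions = $101.55 + $125.82 + $7.91 + $15.82 + $85.41 = $336.51
Net pay = $1581.75 − $336.51 = $1245.24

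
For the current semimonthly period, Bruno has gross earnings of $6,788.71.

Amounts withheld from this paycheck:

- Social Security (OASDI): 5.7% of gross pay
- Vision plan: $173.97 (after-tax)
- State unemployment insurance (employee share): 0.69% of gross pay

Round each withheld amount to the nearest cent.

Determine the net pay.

$6,180.94

State unemployment insurance (employee share): $6,788.71 × 0.0069 = $46.84
Social Security (OASDI): $6,788.71 × 0.057 = $386.96
Vision plan: $173.97
Total deductions = $46.84 + $386.96 + $173.97 = $607.77
Net pay = $6,788.71 − $607.77 = $6,180.94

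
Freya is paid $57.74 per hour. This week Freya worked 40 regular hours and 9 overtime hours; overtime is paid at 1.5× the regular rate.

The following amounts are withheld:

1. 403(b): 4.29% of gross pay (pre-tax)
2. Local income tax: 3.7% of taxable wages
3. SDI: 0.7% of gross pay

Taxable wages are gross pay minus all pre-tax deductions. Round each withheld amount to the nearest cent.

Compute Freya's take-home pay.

$2,825.56

Regular pay: 40 × $57.74 = $2,309.60
Overtime pay: 9 × $57.74 × 1.5 = $779.49
Gross pay = $2,309.60 + $779.49 = $3,089.09
403(b): $3,089.09 × 0.0429 = $132.52
Taxable wages = $3,089.09 − $132.52 = $2,956.57
Local income tax: $2,956.57 × 0.037 = $109.39
SDI: $3,089.09 × 0.007 = $21.62
Total deductions = $132.52 + $109.39 + $21.62 = $263.53
Net pay = $3,089.09 − $263.53 = $2,825.56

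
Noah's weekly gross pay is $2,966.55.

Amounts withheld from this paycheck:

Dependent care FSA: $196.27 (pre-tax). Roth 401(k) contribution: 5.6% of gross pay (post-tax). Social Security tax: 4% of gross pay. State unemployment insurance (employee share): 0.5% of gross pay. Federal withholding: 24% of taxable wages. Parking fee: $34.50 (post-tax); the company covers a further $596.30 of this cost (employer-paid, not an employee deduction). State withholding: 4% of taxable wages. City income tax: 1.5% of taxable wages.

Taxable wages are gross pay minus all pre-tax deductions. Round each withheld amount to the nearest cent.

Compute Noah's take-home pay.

$1,618.93

Dependent care FSA: $196.27
Taxable wages = $2,966.55 − $196.27 = $2,770.28
City income tax: $2,770.28 × 0.015 = $41.55
State withholding: $2,770.28 × 0.04 = $110.81
Federal withholding: $2,770.28 × 0.24 = $664.87
State unemployment insurance (employee share): $2,966.55 × 0.005 = $14.83
Social Security tax: $2,966.55 × 0.04 = $118.66
Parking fee: $34.50
Roth 401(k) contribution: $2,966.55 × 0.056 = $166.13
(Employer's $596.30 toward parking fee is not withheld from the employee.)
Total deductions = $196.27 + $41.55 + $110.81 + $664.87 + $14.83 + $118.66 + $34.50 + $166.13 = $1,347.62
Net pay = $2,966.55 − $1,347.62 = $1,618.93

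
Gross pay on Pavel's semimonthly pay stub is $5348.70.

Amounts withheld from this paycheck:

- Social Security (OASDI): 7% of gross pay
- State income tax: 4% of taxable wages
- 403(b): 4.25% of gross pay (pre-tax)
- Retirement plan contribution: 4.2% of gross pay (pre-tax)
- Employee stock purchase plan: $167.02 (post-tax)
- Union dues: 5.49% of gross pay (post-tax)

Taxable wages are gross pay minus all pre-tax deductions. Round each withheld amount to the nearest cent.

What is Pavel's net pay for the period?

$3865.79

Retirement plan contribution: $5348.70 × 0.042 = $224.65
403(b): $5348.70 × 0.0425 = $227.32
Pre-tax total = $224.65 + $227.32 = $451.97
Taxable wages = $5348.70 − $451.97 = $4896.73
State income tax: $4896.73 × 0.04 = $195.87
Social Security (OASDI): $5348.70 × 0.07 = $374.41
Employee stock purchase plan: $167.02
Union dues: $5348.70 × 0.0549 = $293.64
Total deductions = $224.65 + $227.32 + $195.87 + $374.41 + $167.02 + $293.64 = $1482.91
Net pay = $5348.70 − $1482.91 = $3865.79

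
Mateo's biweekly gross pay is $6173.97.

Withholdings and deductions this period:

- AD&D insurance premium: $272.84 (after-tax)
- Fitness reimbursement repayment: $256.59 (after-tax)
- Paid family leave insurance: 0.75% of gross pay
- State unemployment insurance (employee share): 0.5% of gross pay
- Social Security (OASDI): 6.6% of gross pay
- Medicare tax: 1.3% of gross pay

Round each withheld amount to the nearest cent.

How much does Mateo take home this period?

$5079.63

Paid family leave insurance: $6173.97 × 0.0075 = $46.30
Medicare tax: $6173.97 × 0.013 = $80.26
State unemployment insurance (employee share): $6173.97 × 0.005 = $30.87
Social Security (OASDI): $6173.97 × 0.066 = $407.48
AD&D insurance premium: $272.84
Fitness reimbursement repayment: $256.59
Total deductions = $46.30 + $80.26 + $30.87 + $407.48 + $272.84 + $256.59 = $1094.34
Net pay = $6173.97 − $1094.34 = $5079.63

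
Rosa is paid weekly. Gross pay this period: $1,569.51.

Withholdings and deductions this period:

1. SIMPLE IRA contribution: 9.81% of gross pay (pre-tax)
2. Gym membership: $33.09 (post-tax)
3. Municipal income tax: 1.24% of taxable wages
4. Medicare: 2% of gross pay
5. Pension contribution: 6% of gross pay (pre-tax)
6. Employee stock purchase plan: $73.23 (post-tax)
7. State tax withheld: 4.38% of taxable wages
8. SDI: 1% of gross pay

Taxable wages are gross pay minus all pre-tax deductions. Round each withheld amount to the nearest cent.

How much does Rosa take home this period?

$1,093.70

SIMPLE IRA contribution: $1,569.51 × 0.0981 = $153.97
Pension contribution: $1,569.51 × 0.06 = $94.17
Pre-tax total = $153.97 + $94.17 = $248.14
Taxable wages = $1,569.51 − $248.14 = $1,321.37
State tax withheld: $1,321.37 × 0.0438 = $57.88
Municipal income tax: $1,321.37 × 0.0124 = $16.38
Medicare: $1,569.51 × 0.02 = $31.39
SDI: $1,569.51 × 0.01 = $15.70
Employee stock purchase plan: $73.23
Gym membership: $33.09
Total deductions = $153.97 + $94.17 + $57.88 + $16.38 + $31.39 + $15.70 + $73.23 + $33.09 = $475.81
Net pay = $1,569.51 − $475.81 = $1,093.70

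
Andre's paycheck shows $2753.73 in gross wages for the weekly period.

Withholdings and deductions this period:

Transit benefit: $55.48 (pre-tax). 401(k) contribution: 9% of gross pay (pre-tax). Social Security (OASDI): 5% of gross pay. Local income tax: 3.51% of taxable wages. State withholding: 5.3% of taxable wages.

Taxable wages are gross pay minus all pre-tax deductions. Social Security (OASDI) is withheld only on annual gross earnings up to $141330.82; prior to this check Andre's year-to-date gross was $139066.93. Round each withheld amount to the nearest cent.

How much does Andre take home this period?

401(k) contribution: $2753.73 × 0.09 = $247.84
Transit benefit: $55.48
Pre-tax total = $247.84 + $55.48 = $303.32
Taxable wages = $2753.73 − $303.32 = $2450.41
State withholding: $2450.41 × 0.053 = $129.87
Local income tax: $2450.41 × 0.0351 = $86.01
Social Security (OASDI): only $141330.82 − $139066.93 = $2263.89 of this check is subject → $2263.89 × 0.05 = $113.19
Total deductions = $247.84 + $55.48 + $129.87 + $86.01 + $113.19 = $632.39
Net pay = $2753.73 − $632.39 = $2121.34

$2121.34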